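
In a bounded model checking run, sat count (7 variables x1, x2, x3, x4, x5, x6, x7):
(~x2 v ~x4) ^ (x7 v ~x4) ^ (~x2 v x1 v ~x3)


CNF with 3 clauses over 7 vars (128 assignments).
An assignment satisfies CNF iff every clause has >=1 true literal.
Check each row (bits = x1,x2,x3,x4,x5,x6,x7; clause T/F shown):
  row 0 [0000000]: clauses=TTT -> 1
  row 1 [0000001]: clauses=TTT -> 1
  row 2 [0000010]: clauses=TTT -> 1
  row 3 [0000011]: clauses=TTT -> 1
  row 4 [0000100]: clauses=TTT -> 1
  (every remaining row is evaluated the same way; all 128 results are listed next)
Full result column, 8 rows per line (x1,x2,x3,x4 fixed per line; x5,x6,x7 runs 000..111 left to right):
  rows 0-7 [x1,x2,x3,x4=0000]: 11111111  (ones: 8)
  rows 8-15 [x1,x2,x3,x4=0001]: 01010101  (ones: 4)
  rows 16-23 [x1,x2,x3,x4=0010]: 11111111  (ones: 8)
  rows 24-31 [x1,x2,x3,x4=0011]: 01010101  (ones: 4)
  rows 32-39 [x1,x2,x3,x4=0100]: 11111111  (ones: 8)
  rows 40-47 [x1,x2,x3,x4=0101]: 00000000  (ones: 0)
  rows 48-55 [x1,x2,x3,x4=0110]: 00000000  (ones: 0)
  rows 56-63 [x1,x2,x3,x4=0111]: 00000000  (ones: 0)
  rows 64-71 [x1,x2,x3,x4=1000]: 11111111  (ones: 8)
  rows 72-79 [x1,x2,x3,x4=1001]: 01010101  (ones: 4)
  rows 80-87 [x1,x2,x3,x4=1010]: 11111111  (ones: 8)
  rows 88-95 [x1,x2,x3,x4=1011]: 01010101  (ones: 4)
  rows 96-103 [x1,x2,x3,x4=1100]: 11111111  (ones: 8)
  rows 104-111 [x1,x2,x3,x4=1101]: 00000000  (ones: 0)
  rows 112-119 [x1,x2,x3,x4=1110]: 11111111  (ones: 8)
  rows 120-127 [x1,x2,x3,x4=1111]: 00000000  (ones: 0)
Satisfying assignments = 8+4+8+4+8+0+0+0+8+4+8+4+8+0+8+0 = 72

72


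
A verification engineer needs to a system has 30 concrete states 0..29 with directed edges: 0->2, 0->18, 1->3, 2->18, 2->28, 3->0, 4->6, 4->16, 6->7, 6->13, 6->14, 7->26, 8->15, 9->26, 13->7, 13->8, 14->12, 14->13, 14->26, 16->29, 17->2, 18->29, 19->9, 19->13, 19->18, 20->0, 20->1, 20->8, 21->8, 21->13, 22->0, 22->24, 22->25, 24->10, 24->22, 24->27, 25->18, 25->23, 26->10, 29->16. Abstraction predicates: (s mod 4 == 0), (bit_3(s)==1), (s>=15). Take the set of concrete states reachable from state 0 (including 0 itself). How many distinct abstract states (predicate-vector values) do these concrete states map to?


BFS from 0:
Concrete reachable: {0, 2, 16, 18, 28, 29}
Abstract via predicates (s mod 4 == 0), (bit_3(s)==1), (s>=15):
  (0,0,0) <- {2}
  (0,0,1) <- {18}
  (0,1,1) <- {29}
  (1,0,0) <- {0}
  (1,0,1) <- {16}
  (1,1,1) <- {28}
Distinct abstract states = 6

6


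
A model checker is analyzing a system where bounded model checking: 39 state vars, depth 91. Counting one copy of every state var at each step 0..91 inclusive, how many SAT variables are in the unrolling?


BMC unrolls to depth k, creating one copy of each state var for steps 0..k.
Step count = 91 + 1 = 92 (steps 0 through 91)
Vars per step = 39
Total = 39 * 92 = 3588

3588


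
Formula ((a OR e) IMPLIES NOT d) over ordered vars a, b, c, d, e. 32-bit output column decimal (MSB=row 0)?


Formula: ((a OR e) IMPLIES NOT d) over a, b, c, d, e (32 rows)
Evaluate each row (bits = a,b,c,d,e, MSB first):
  row 0 [00000]: ((0 OR 0) IMPLIES NOT 0) -> 1
  row 1 [00001]: ((0 OR 1) IMPLIES NOT 0) -> 1
  row 2 [00010]: ((0 OR 0) IMPLIES NOT 1) -> 1
  row 3 [00011]: ((0 OR 1) IMPLIES NOT 1) -> 0
  row 4 [00100]: ((0 OR 0) IMPLIES NOT 0) -> 1
  row 5 [00101]: ((0 OR 1) IMPLIES NOT 0) -> 1
  row 6 [00110]: ((0 OR 0) IMPLIES NOT 1) -> 1
  row 7 [00111]: ((0 OR 1) IMPLIES NOT 1) -> 0
  row 8 [01000]: ((0 OR 0) IMPLIES NOT 0) -> 1
  row 9 [01001]: ((0 OR 1) IMPLIES NOT 0) -> 1
  row 10 [01010]: ((0 OR 0) IMPLIES NOT 1) -> 1
  row 11 [01011]: ((0 OR 1) IMPLIES NOT 1) -> 0
  row 12 [01100]: ((0 OR 0) IMPLIES NOT 0) -> 1
  row 13 [01101]: ((0 OR 1) IMPLIES NOT 0) -> 1
  row 14 [01110]: ((0 OR 0) IMPLIES NOT 1) -> 1
  row 15 [01111]: ((0 OR 1) IMPLIES NOT 1) -> 0
  row 16 [10000]: ((1 OR 0) IMPLIES NOT 0) -> 1
  row 17 [10001]: ((1 OR 1) IMPLIES NOT 0) -> 1
  row 18 [10010]: ((1 OR 0) IMPLIES NOT 1) -> 0
  row 19 [10011]: ((1 OR 1) IMPLIES NOT 1) -> 0
  row 20 [10100]: ((1 OR 0) IMPLIES NOT 0) -> 1
  row 21 [10101]: ((1 OR 1) IMPLIES NOT 0) -> 1
  row 22 [10110]: ((1 OR 0) IMPLIES NOT 1) -> 0
  row 23 [10111]: ((1 OR 1) IMPLIES NOT 1) -> 0
  row 24 [11000]: ((1 OR 0) IMPLIES NOT 0) -> 1
  row 25 [11001]: ((1 OR 1) IMPLIES NOT 0) -> 1
  row 26 [11010]: ((1 OR 0) IMPLIES NOT 1) -> 0
  row 27 [11011]: ((1 OR 1) IMPLIES NOT 1) -> 0
  row 28 [11100]: ((1 OR 0) IMPLIES NOT 0) -> 1
  row 29 [11101]: ((1 OR 1) IMPLIES NOT 0) -> 1
  row 30 [11110]: ((1 OR 0) IMPLIES NOT 1) -> 0
  row 31 [11111]: ((1 OR 1) IMPLIES NOT 1) -> 0
Full result column, 4 rows per line (a,b,c fixed per line; d,e runs 00..11 left to right):
  rows 0-3 [a,b,c=000]: 1110  = hex E
  rows 4-7 [a,b,c=001]: 1110  = hex E
  rows 8-11 [a,b,c=010]: 1110  = hex E
  rows 12-15 [a,b,c=011]: 1110  = hex E
  rows 16-19 [a,b,c=100]: 1100  = hex C
  rows 20-23 [a,b,c=101]: 1100  = hex C
  rows 24-27 [a,b,c=110]: 1100  = hex C
  rows 28-31 [a,b,c=111]: 1100  = hex C
Output column (row 0 .. row 31) = 11101110111011101100110011001100
Output column grouped in 4s = 1110 1110 1110 1110 1100 1100 1100 1100 = 0xEEEECCCC
Convert to decimal digit by digit (value = value*16 + digit):
  E -> 14
  14*16 + 14 (E) = 238
  238*16 + 14 (E) = 3822
  3822*16 + 14 (E) = 61166
  61166*16 + 12 (C) = 978668
  978668*16 + 12 (C) = 15658700
  15658700*16 + 12 (C) = 250539212
  250539212*16 + 12 (C) = 4008627404
Decimal = 4008627404

4008627404


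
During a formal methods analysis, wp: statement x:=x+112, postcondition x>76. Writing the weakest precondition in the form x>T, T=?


Formula: wp(x:=E, P) = P[E/x] (substitute E for x in postcondition)
Step 1: Postcondition: x>76
Step 2: Substitute x+112 for x: x+112>76
Step 3: Solve for x: x > 76-112 = -36

-36


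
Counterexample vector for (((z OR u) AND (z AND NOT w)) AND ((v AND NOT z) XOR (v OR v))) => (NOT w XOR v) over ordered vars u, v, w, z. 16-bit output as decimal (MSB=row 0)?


F1 = (((z OR u) AND (z AND NOT w)) AND ((v AND NOT z) XOR (v OR v)))
F2 = (NOT w XOR v)
Counterexample to F1=>F2 is where F1=1 and F2=0.
Evaluate each row (bits = u,v,w,z, MSB first):
  row 0 [0000]: F1=0 F2=1 -> F1&~F2 -> 0
  row 1 [0001]: F1=0 F2=1 -> F1&~F2 -> 0
  row 2 [0010]: F1=0 F2=0 -> F1&~F2 -> 0
  row 3 [0011]: F1=0 F2=0 -> F1&~F2 -> 0
  row 4 [0100]: F1=0 F2=0 -> F1&~F2 -> 0
  row 5 [0101]: F1=1 F2=0 -> F1&~F2 -> 1
  row 6 [0110]: F1=0 F2=1 -> F1&~F2 -> 0
  row 7 [0111]: F1=0 F2=1 -> F1&~F2 -> 0
  row 8 [1000]: F1=0 F2=1 -> F1&~F2 -> 0
  row 9 [1001]: F1=0 F2=1 -> F1&~F2 -> 0
  row 10 [1010]: F1=0 F2=0 -> F1&~F2 -> 0
  row 11 [1011]: F1=0 F2=0 -> F1&~F2 -> 0
  row 12 [1100]: F1=0 F2=0 -> F1&~F2 -> 0
  row 13 [1101]: F1=1 F2=0 -> F1&~F2 -> 1
  row 14 [1110]: F1=0 F2=1 -> F1&~F2 -> 0
  row 15 [1111]: F1=0 F2=1 -> F1&~F2 -> 0
Full result column, 4 rows per line (u,v fixed per line; w,z runs 00..11 left to right):
  rows 0-3 [u,v=00]: 0000  = hex 0
  rows 4-7 [u,v=01]: 0100  = hex 4
  rows 8-11 [u,v=10]: 0000  = hex 0
  rows 12-15 [u,v=11]: 0100  = hex 4
Counterexample vector (row 0 .. row 15) = 0000010000000100
Output column grouped in 4s = 0000 0100 0000 0100 = 0x0404
Convert to decimal digit by digit (value = value*16 + digit):
  0 -> 0
  0*16 + 4 = 4
  4*16 + 0 = 64
  64*16 + 4 = 1028
Decimal = 1028

1028


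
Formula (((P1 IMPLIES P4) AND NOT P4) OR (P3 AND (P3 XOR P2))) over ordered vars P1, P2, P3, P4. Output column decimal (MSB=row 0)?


Formula: (((P1 IMPLIES P4) AND NOT P4) OR (P3 AND (P3 XOR P2))) over P1, P2, P3, P4 (16 rows)
Evaluate each row (bits = P1,P2,P3,P4, MSB first):
  row 0 [0000]: (((0 IMPLIES 0) AND NOT 0) OR (0 AND (0 XOR 0))) -> 1
  row 1 [0001]: (((0 IMPLIES 1) AND NOT 1) OR (0 AND (0 XOR 0))) -> 0
  row 2 [0010]: (((0 IMPLIES 0) AND NOT 0) OR (1 AND (1 XOR 0))) -> 1
  row 3 [0011]: (((0 IMPLIES 1) AND NOT 1) OR (1 AND (1 XOR 0))) -> 1
  row 4 [0100]: (((0 IMPLIES 0) AND NOT 0) OR (0 AND (0 XOR 1))) -> 1
  row 5 [0101]: (((0 IMPLIES 1) AND NOT 1) OR (0 AND (0 XOR 1))) -> 0
  row 6 [0110]: (((0 IMPLIES 0) AND NOT 0) OR (1 AND (1 XOR 1))) -> 1
  row 7 [0111]: (((0 IMPLIES 1) AND NOT 1) OR (1 AND (1 XOR 1))) -> 0
  row 8 [1000]: (((1 IMPLIES 0) AND NOT 0) OR (0 AND (0 XOR 0))) -> 0
  row 9 [1001]: (((1 IMPLIES 1) AND NOT 1) OR (0 AND (0 XOR 0))) -> 0
  row 10 [1010]: (((1 IMPLIES 0) AND NOT 0) OR (1 AND (1 XOR 0))) -> 1
  row 11 [1011]: (((1 IMPLIES 1) AND NOT 1) OR (1 AND (1 XOR 0))) -> 1
  row 12 [1100]: (((1 IMPLIES 0) AND NOT 0) OR (0 AND (0 XOR 1))) -> 0
  row 13 [1101]: (((1 IMPLIES 1) AND NOT 1) OR (0 AND (0 XOR 1))) -> 0
  row 14 [1110]: (((1 IMPLIES 0) AND NOT 0) OR (1 AND (1 XOR 1))) -> 0
  row 15 [1111]: (((1 IMPLIES 1) AND NOT 1) OR (1 AND (1 XOR 1))) -> 0
Full result column, 4 rows per line (P1,P2 fixed per line; P3,P4 runs 00..11 left to right):
  rows 0-3 [P1,P2=00]: 1011  = hex B
  rows 4-7 [P1,P2=01]: 1010  = hex A
  rows 8-11 [P1,P2=10]: 0011  = hex 3
  rows 12-15 [P1,P2=11]: 0000  = hex 0
Output column (row 0 .. row 15) = 1011101000110000
Output column grouped in 4s = 1011 1010 0011 0000 = 0xBA30
Convert to decimal digit by digit (value = value*16 + digit):
  B -> 11
  11*16 + 10 (A) = 186
  186*16 + 3 = 2979
  2979*16 + 0 = 47664
Decimal = 47664

47664


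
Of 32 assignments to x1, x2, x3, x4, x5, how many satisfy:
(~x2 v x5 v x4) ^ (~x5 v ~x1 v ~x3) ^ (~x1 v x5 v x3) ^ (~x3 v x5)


CNF with 4 clauses over 5 vars (32 assignments).
An assignment satisfies CNF iff every clause has >=1 true literal.
Check each row (bits = x1,x2,x3,x4,x5; clause T/F shown):
  row 0 [00000]: clauses=TTTT -> 1
  row 1 [00001]: clauses=TTTT -> 1
  row 2 [00010]: clauses=TTTT -> 1
  row 3 [00011]: clauses=TTTT -> 1
  row 4 [00100]: clauses=TTTF -> 0
  row 5 [00101]: clauses=TTTT -> 1
  row 6 [00110]: clauses=TTTF -> 0
  row 7 [00111]: clauses=TTTT -> 1
  row 8 [01000]: clauses=FTTT -> 0
  row 9 [01001]: clauses=TTTT -> 1
  row 10 [01010]: clauses=TTTT -> 1
  row 11 [01011]: clauses=TTTT -> 1
  row 12 [01100]: clauses=FTTF -> 0
  row 13 [01101]: clauses=TTTT -> 1
  row 14 [01110]: clauses=TTTF -> 0
  row 15 [01111]: clauses=TTTT -> 1
  row 16 [10000]: clauses=TTFT -> 0
  row 17 [10001]: clauses=TTTT -> 1
  row 18 [10010]: clauses=TTFT -> 0
  row 19 [10011]: clauses=TTTT -> 1
  row 20 [10100]: clauses=TTTF -> 0
  row 21 [10101]: clauses=TFTT -> 0
  row 22 [10110]: clauses=TTTF -> 0
  row 23 [10111]: clauses=TFTT -> 0
  row 24 [11000]: clauses=FTFT -> 0
  row 25 [11001]: clauses=TTTT -> 1
  row 26 [11010]: clauses=TTFT -> 0
  row 27 [11011]: clauses=TTTT -> 1
  row 28 [11100]: clauses=FTTF -> 0
  row 29 [11101]: clauses=TFTT -> 0
  row 30 [11110]: clauses=TTTF -> 0
  row 31 [11111]: clauses=TFTT -> 0
Full result column, 8 rows per line (x1,x2 fixed per line; x3,x4,x5 runs 000..111 left to right):
  rows 0-7 [x1,x2=00]: 11110101  (ones: 6)
  rows 8-15 [x1,x2=01]: 01110101  (ones: 5)
  rows 16-23 [x1,x2=10]: 01010000  (ones: 2)
  rows 24-31 [x1,x2=11]: 01010000  (ones: 2)
Satisfying assignments = 6+5+2+2 = 15

15


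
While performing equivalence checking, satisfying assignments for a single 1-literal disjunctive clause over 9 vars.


Step 1: Total=2^9=512
Step 2: Unsat when all 1 false: 2^8=256
Step 3: Sat=512-256=256

256


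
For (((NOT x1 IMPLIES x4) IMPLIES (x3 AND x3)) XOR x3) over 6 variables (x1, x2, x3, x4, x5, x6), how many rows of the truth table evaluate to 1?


Formula: (((NOT x1 IMPLIES x4) IMPLIES (x3 AND x3)) XOR x3) over 6 vars (64 rows)
Evaluate each row (x1, x2, x3, x4, x5, x6 as bits, MSB first):
  row 0 [000000]: (((NOT 0 IMPLIES 0) IMPLIES (0 AND 0)) XOR 0) -> 1
  row 1 [000001]: (((NOT 0 IMPLIES 0) IMPLIES (0 AND 0)) XOR 0) -> 1
  row 2 [000010]: (((NOT 0 IMPLIES 0) IMPLIES (0 AND 0)) XOR 0) -> 1
  row 3 [000011]: (((NOT 0 IMPLIES 0) IMPLIES (0 AND 0)) XOR 0) -> 1
  row 4 [000100]: (((NOT 0 IMPLIES 1) IMPLIES (0 AND 0)) XOR 0) -> 0
  (every remaining row is evaluated the same way; all 64 results are listed next)
Full result column, 8 rows per line (x1,x2,x3 fixed per line; x4,x5,x6 runs 000..111 left to right):
  rows 0-7 [x1,x2,x3=000]: 11110000  (ones: 4)
  rows 8-15 [x1,x2,x3=001]: 00000000  (ones: 0)
  rows 16-23 [x1,x2,x3=010]: 11110000  (ones: 4)
  rows 24-31 [x1,x2,x3=011]: 00000000  (ones: 0)
  rows 32-39 [x1,x2,x3=100]: 00000000  (ones: 0)
  rows 40-47 [x1,x2,x3=101]: 00000000  (ones: 0)
  rows 48-55 [x1,x2,x3=110]: 00000000  (ones: 0)
  rows 56-63 [x1,x2,x3=111]: 00000000  (ones: 0)
Count of 1-rows = 4+0+4+0+0+0+0+0 = 8

8


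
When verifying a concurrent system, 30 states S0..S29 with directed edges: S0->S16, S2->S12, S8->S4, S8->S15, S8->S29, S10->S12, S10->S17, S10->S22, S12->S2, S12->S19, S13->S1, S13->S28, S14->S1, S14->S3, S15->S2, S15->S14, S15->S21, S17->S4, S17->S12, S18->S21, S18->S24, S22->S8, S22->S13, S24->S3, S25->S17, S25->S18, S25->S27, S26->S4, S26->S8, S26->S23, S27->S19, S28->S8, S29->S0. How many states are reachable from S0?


BFS from S0:
  layer 0: {S0}
  layer 1: {S16}
Reachable set: {S0, S16}
Count = 2

2


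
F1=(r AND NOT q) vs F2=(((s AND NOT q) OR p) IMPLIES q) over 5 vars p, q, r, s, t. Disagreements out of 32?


F1 = (r AND NOT q)
F2 = (((s AND NOT q) OR p) IMPLIES q)
Evaluate both on each of 32 rows (bits = p,q,r,s,t):
  row 0 [00000]: F1=0 F2=1 (differ) -> 1
  row 1 [00001]: F1=0 F2=1 (differ) -> 1
  row 2 [00010]: F1=0 F2=0 -> 0
  row 3 [00011]: F1=0 F2=0 -> 0
  row 4 [00100]: F1=1 F2=1 -> 0
  row 5 [00101]: F1=1 F2=1 -> 0
  row 6 [00110]: F1=1 F2=0 (differ) -> 1
  row 7 [00111]: F1=1 F2=0 (differ) -> 1
  row 8 [01000]: F1=0 F2=1 (differ) -> 1
  row 9 [01001]: F1=0 F2=1 (differ) -> 1
  row 10 [01010]: F1=0 F2=1 (differ) -> 1
  row 11 [01011]: F1=0 F2=1 (differ) -> 1
  row 12 [01100]: F1=0 F2=1 (differ) -> 1
  row 13 [01101]: F1=0 F2=1 (differ) -> 1
  row 14 [01110]: F1=0 F2=1 (differ) -> 1
  row 15 [01111]: F1=0 F2=1 (differ) -> 1
  row 16 [10000]: F1=0 F2=0 -> 0
  row 17 [10001]: F1=0 F2=0 -> 0
  row 18 [10010]: F1=0 F2=0 -> 0
  row 19 [10011]: F1=0 F2=0 -> 0
  row 20 [10100]: F1=1 F2=0 (differ) -> 1
  row 21 [10101]: F1=1 F2=0 (differ) -> 1
  row 22 [10110]: F1=1 F2=0 (differ) -> 1
  row 23 [10111]: F1=1 F2=0 (differ) -> 1
  row 24 [11000]: F1=0 F2=1 (differ) -> 1
  row 25 [11001]: F1=0 F2=1 (differ) -> 1
  row 26 [11010]: F1=0 F2=1 (differ) -> 1
  row 27 [11011]: F1=0 F2=1 (differ) -> 1
  row 28 [11100]: F1=0 F2=1 (differ) -> 1
  row 29 [11101]: F1=0 F2=1 (differ) -> 1
  row 30 [11110]: F1=0 F2=1 (differ) -> 1
  row 31 [11111]: F1=0 F2=1 (differ) -> 1
Full result column, 8 rows per line (p,q fixed per line; r,s,t runs 000..111 left to right):
  rows 0-7 [p,q=00]: 11000011  (ones: 4)
  rows 8-15 [p,q=01]: 11111111  (ones: 8)
  rows 16-23 [p,q=10]: 00001111  (ones: 4)
  rows 24-31 [p,q=11]: 11111111  (ones: 8)
Disagreements = 4+8+4+8 = 24

24


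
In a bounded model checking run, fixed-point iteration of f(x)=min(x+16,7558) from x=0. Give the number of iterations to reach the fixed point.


Step 1: x=0, cap=7558, increment=16
Step 2: x grows by 16 each step until capped at 7558; fixed point is x=7558
Step 3: iterations = ceil(7558/16) = 473

473


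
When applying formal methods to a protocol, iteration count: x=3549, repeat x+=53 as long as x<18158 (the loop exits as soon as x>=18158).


Step 1: x goes from 3549 toward 18158 by 53; the body runs while x<18158, so iterations = ceil((bound-start)/step)
Step 2: Distance=14609
Step 3: ceil(14609/53)=276

276


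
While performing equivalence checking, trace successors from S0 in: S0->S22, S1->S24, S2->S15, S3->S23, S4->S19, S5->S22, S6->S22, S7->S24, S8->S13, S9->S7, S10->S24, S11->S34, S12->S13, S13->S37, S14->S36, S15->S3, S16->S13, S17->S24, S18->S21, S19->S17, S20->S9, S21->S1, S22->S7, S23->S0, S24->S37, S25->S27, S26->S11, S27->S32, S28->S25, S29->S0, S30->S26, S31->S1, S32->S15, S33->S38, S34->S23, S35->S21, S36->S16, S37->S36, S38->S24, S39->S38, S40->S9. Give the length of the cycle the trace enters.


Trace from S0 until a state repeats:
  S0 -> S22 -> S7 -> S24 -> S37 -> S36 -> S16 -> S13 -> S37
S37 first seen at step 4, revisited at step 8.
Cycle length = 8 - 4 = 4

4


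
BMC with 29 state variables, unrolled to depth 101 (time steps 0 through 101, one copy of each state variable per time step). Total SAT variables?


BMC unrolls to depth k, creating one copy of each state var for steps 0..k.
Step count = 101 + 1 = 102 (steps 0 through 101)
Vars per step = 29
Total = 29 * 102 = 2958

2958


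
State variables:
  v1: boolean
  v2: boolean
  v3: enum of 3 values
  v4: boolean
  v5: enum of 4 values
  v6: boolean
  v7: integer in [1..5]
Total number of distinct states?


State space = product of domain sizes of all variables.
Domain sizes:
  v1 (boolean): 2
  v2 (boolean): 2
  v3 (enum of 3 values): 3
  v4 (boolean): 2
  v5 (enum of 4 values): 4
  v6 (boolean): 2
  v7 (integer in [1..5]): 5
Product = 2 * 2 * 3 * 2 * 4 * 2 * 5 = 960

960


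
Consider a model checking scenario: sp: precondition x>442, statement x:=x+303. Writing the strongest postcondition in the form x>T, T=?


Formula: sp(P, x:=E) = exists old_x. (x = E[old_x/x]) AND P[old_x/x] (old_x is the value of x before the assignment; eliminate old_x by solving x = E[old_x/x] for old_x)
Step 1: Precondition P: x>442, i.e. old_x > 442
Step 2: Assignment gives x = old_x + 303, so old_x = x - 303
Step 3: Substitute into P: x - 303 > 442
Step 4: Simplify: x > 442+303 = 745

745


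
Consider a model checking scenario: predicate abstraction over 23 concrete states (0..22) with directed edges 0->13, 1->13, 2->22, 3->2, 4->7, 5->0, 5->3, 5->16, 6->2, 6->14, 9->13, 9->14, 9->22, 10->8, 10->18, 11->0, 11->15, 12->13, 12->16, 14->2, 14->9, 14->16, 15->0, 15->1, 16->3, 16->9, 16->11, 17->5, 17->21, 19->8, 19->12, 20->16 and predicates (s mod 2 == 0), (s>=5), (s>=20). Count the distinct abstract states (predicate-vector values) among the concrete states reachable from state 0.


BFS from 0:
Concrete reachable: {0, 13}
Abstract via predicates (s mod 2 == 0), (s>=5), (s>=20):
  (0,1,0) <- {13}
  (1,0,0) <- {0}
Distinct abstract states = 2

2


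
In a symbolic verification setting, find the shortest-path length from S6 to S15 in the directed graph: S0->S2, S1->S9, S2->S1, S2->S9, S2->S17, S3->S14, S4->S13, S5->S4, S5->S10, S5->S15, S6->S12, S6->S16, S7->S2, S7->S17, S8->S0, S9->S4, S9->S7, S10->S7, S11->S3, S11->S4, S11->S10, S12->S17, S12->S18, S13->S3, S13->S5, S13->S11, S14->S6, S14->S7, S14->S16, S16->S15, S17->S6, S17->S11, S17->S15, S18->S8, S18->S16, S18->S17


BFS layer-by-layer from S6:
  dist 0: {S6}
  dist 1: {S12, S16}
  dist 2: {S15, S17, S18}
  -> S15 reached at distance 2
Shortest path length = 2

2


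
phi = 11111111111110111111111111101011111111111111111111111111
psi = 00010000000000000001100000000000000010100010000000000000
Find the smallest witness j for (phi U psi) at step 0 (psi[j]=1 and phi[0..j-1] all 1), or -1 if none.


(phi U psi) at 0: need smallest j with psi[j]=1 and phi[i]=1 for all i in [0,j).
Scan from step 0:
  step 0: phi=1, psi=0 -> continue
  step 1: phi=1, psi=0 -> continue
  step 2: phi=1, psi=0 -> continue
  step 3: psi=1 and phi held for [0,3) -> witness found
Witness step = 3

3


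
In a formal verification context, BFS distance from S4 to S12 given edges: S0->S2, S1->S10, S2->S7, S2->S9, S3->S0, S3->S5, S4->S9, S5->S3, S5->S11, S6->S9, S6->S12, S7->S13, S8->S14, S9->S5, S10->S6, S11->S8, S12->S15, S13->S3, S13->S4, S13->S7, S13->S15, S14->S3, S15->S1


BFS layer-by-layer from S4:
  dist 0: {S4}
  dist 1: {S9}
  dist 2: {S5}
  dist 3: {S3, S11}
  dist 4: {S0, S8}
  dist 5: {S2, S14}
  dist 6: {S7}
  dist 7: {S13}
  dist 8: {S15}
  dist 9: {S1}
  dist 10: {S10}
  dist 11: {S6}
  dist 12: {S12}
  -> S12 reached at distance 12
Shortest path length = 12

12


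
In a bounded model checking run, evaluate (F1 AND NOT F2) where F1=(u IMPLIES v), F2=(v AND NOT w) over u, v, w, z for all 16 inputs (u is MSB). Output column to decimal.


F1 = (u IMPLIES v)
F2 = (v AND NOT w)
Counterexample to F1=>F2 is where F1=1 and F2=0.
Evaluate each row (bits = u,v,w,z, MSB first):
  row 0 [0000]: F1=1 F2=0 -> F1&~F2 -> 1
  row 1 [0001]: F1=1 F2=0 -> F1&~F2 -> 1
  row 2 [0010]: F1=1 F2=0 -> F1&~F2 -> 1
  row 3 [0011]: F1=1 F2=0 -> F1&~F2 -> 1
  row 4 [0100]: F1=1 F2=1 -> F1&~F2 -> 0
  row 5 [0101]: F1=1 F2=1 -> F1&~F2 -> 0
  row 6 [0110]: F1=1 F2=0 -> F1&~F2 -> 1
  row 7 [0111]: F1=1 F2=0 -> F1&~F2 -> 1
  row 8 [1000]: F1=0 F2=0 -> F1&~F2 -> 0
  row 9 [1001]: F1=0 F2=0 -> F1&~F2 -> 0
  row 10 [1010]: F1=0 F2=0 -> F1&~F2 -> 0
  row 11 [1011]: F1=0 F2=0 -> F1&~F2 -> 0
  row 12 [1100]: F1=1 F2=1 -> F1&~F2 -> 0
  row 13 [1101]: F1=1 F2=1 -> F1&~F2 -> 0
  row 14 [1110]: F1=1 F2=0 -> F1&~F2 -> 1
  row 15 [1111]: F1=1 F2=0 -> F1&~F2 -> 1
Full result column, 4 rows per line (u,v fixed per line; w,z runs 00..11 left to right):
  rows 0-3 [u,v=00]: 1111  = hex F
  rows 4-7 [u,v=01]: 0011  = hex 3
  rows 8-11 [u,v=10]: 0000  = hex 0
  rows 12-15 [u,v=11]: 0011  = hex 3
Counterexample vector (row 0 .. row 15) = 1111001100000011
Output column grouped in 4s = 1111 0011 0000 0011 = 0xF303
Convert to decimal digit by digit (value = value*16 + digit):
  F -> 15
  15*16 + 3 = 243
  243*16 + 0 = 3888
  3888*16 + 3 = 62211
Decimal = 62211

62211


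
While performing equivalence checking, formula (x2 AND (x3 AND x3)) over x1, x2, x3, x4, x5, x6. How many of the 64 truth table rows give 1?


Formula: (x2 AND (x3 AND x3)) over 6 vars (64 rows)
Evaluate each row (x1, x2, x3, x4, x5, x6 as bits, MSB first):
  row 0 [000000]: (0 AND (0 AND 0)) -> 0
  row 1 [000001]: (0 AND (0 AND 0)) -> 0
  row 2 [000010]: (0 AND (0 AND 0)) -> 0
  row 3 [000011]: (0 AND (0 AND 0)) -> 0
  row 4 [000100]: (0 AND (0 AND 0)) -> 0
  (every remaining row is evaluated the same way; all 64 results are listed next)
Full result column, 8 rows per line (x1,x2,x3 fixed per line; x4,x5,x6 runs 000..111 left to right):
  rows 0-7 [x1,x2,x3=000]: 00000000  (ones: 0)
  rows 8-15 [x1,x2,x3=001]: 00000000  (ones: 0)
  rows 16-23 [x1,x2,x3=010]: 00000000  (ones: 0)
  rows 24-31 [x1,x2,x3=011]: 11111111  (ones: 8)
  rows 32-39 [x1,x2,x3=100]: 00000000  (ones: 0)
  rows 40-47 [x1,x2,x3=101]: 00000000  (ones: 0)
  rows 48-55 [x1,x2,x3=110]: 00000000  (ones: 0)
  rows 56-63 [x1,x2,x3=111]: 11111111  (ones: 8)
Count of 1-rows = 0+0+0+8+0+0+0+8 = 16

16


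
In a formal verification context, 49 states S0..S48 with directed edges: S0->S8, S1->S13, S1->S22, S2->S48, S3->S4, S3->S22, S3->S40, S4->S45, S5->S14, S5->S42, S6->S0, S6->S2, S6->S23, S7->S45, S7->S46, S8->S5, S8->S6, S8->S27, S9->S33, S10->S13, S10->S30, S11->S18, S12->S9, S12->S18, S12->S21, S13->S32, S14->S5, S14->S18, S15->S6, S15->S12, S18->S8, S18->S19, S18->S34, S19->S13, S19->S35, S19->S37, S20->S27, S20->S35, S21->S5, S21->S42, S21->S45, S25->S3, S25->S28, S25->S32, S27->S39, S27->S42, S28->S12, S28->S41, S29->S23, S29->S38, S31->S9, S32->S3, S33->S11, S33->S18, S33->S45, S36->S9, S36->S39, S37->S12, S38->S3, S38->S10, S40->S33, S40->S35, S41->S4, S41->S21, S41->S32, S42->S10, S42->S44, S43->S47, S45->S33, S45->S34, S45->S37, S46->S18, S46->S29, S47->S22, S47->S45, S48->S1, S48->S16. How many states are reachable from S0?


BFS from S0:
  layer 0: {S0}
  layer 1: {S8}
  layer 2: {S5, S6, S27}
  layer 3: {S2, S14, S23, S39, S42}
  layer 4: {S10, S18, S44, S48}
  layer 5: {S1, S13, S16, S19, S30, S34}
  layer 6: {S22, S32, S35, S37}
  layer 7: {S3, S12}
  layer 8: {S4, S9, S21, S40}
  layer 9: {S33, S45}
  layer 10: {S11}
Reachable set: {S0, S1, S2, S3, S4, S5, S6, S8, S9, S10, S11, S12, S13, S14, S16, S18, S19, S21, S22, S23, S27, S30, S32, S33, S34, S35, S37, S39, S40, S42, S44, S45, S48}
Count = 33

33


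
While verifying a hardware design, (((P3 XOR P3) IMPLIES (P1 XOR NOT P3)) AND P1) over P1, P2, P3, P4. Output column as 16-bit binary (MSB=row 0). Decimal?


Formula: (((P3 XOR P3) IMPLIES (P1 XOR NOT P3)) AND P1) over P1, P2, P3, P4 (16 rows)
Evaluate each row (bits = P1,P2,P3,P4, MSB first):
  row 0 [0000]: (((0 XOR 0) IMPLIES (0 XOR NOT 0)) AND 0) -> 0
  row 1 [0001]: (((0 XOR 0) IMPLIES (0 XOR NOT 0)) AND 0) -> 0
  row 2 [0010]: (((1 XOR 1) IMPLIES (0 XOR NOT 1)) AND 0) -> 0
  row 3 [0011]: (((1 XOR 1) IMPLIES (0 XOR NOT 1)) AND 0) -> 0
  row 4 [0100]: (((0 XOR 0) IMPLIES (0 XOR NOT 0)) AND 0) -> 0
  row 5 [0101]: (((0 XOR 0) IMPLIES (0 XOR NOT 0)) AND 0) -> 0
  row 6 [0110]: (((1 XOR 1) IMPLIES (0 XOR NOT 1)) AND 0) -> 0
  row 7 [0111]: (((1 XOR 1) IMPLIES (0 XOR NOT 1)) AND 0) -> 0
  row 8 [1000]: (((0 XOR 0) IMPLIES (1 XOR NOT 0)) AND 1) -> 1
  row 9 [1001]: (((0 XOR 0) IMPLIES (1 XOR NOT 0)) AND 1) -> 1
  row 10 [1010]: (((1 XOR 1) IMPLIES (1 XOR NOT 1)) AND 1) -> 1
  row 11 [1011]: (((1 XOR 1) IMPLIES (1 XOR NOT 1)) AND 1) -> 1
  row 12 [1100]: (((0 XOR 0) IMPLIES (1 XOR NOT 0)) AND 1) -> 1
  row 13 [1101]: (((0 XOR 0) IMPLIES (1 XOR NOT 0)) AND 1) -> 1
  row 14 [1110]: (((1 XOR 1) IMPLIES (1 XOR NOT 1)) AND 1) -> 1
  row 15 [1111]: (((1 XOR 1) IMPLIES (1 XOR NOT 1)) AND 1) -> 1
Full result column, 4 rows per line (P1,P2 fixed per line; P3,P4 runs 00..11 left to right):
  rows 0-3 [P1,P2=00]: 0000  = hex 0
  rows 4-7 [P1,P2=01]: 0000  = hex 0
  rows 8-11 [P1,P2=10]: 1111  = hex F
  rows 12-15 [P1,P2=11]: 1111  = hex F
Output column (row 0 .. row 15) = 0000000011111111
Output column grouped in 4s = 0000 0000 1111 1111 = 0x00FF
Convert to decimal digit by digit (value = value*16 + digit):
  0 -> 0
  0*16 + 0 = 0
  0*16 + 15 (F) = 15
  15*16 + 15 (F) = 255
Decimal = 255

255


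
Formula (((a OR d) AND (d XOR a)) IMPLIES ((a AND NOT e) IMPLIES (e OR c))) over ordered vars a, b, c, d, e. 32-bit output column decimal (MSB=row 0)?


Formula: (((a OR d) AND (d XOR a)) IMPLIES ((a AND NOT e) IMPLIES (e OR c))) over a, b, c, d, e (32 rows)
Evaluate each row (bits = a,b,c,d,e, MSB first):
  row 0 [00000]: (((0 OR 0) AND (0 XOR 0)) IMPLIES ((0 AND NOT 0) IMPLIES (0 OR 0))) -> 1
  row 1 [00001]: (((0 OR 0) AND (0 XOR 0)) IMPLIES ((0 AND NOT 1) IMPLIES (1 OR 0))) -> 1
  row 2 [00010]: (((0 OR 1) AND (1 XOR 0)) IMPLIES ((0 AND NOT 0) IMPLIES (0 OR 0))) -> 1
  row 3 [00011]: (((0 OR 1) AND (1 XOR 0)) IMPLIES ((0 AND NOT 1) IMPLIES (1 OR 0))) -> 1
  row 4 [00100]: (((0 OR 0) AND (0 XOR 0)) IMPLIES ((0 AND NOT 0) IMPLIES (0 OR 1))) -> 1
  row 5 [00101]: (((0 OR 0) AND (0 XOR 0)) IMPLIES ((0 AND NOT 1) IMPLIES (1 OR 1))) -> 1
  row 6 [00110]: (((0 OR 1) AND (1 XOR 0)) IMPLIES ((0 AND NOT 0) IMPLIES (0 OR 1))) -> 1
  row 7 [00111]: (((0 OR 1) AND (1 XOR 0)) IMPLIES ((0 AND NOT 1) IMPLIES (1 OR 1))) -> 1
  row 8 [01000]: (((0 OR 0) AND (0 XOR 0)) IMPLIES ((0 AND NOT 0) IMPLIES (0 OR 0))) -> 1
  row 9 [01001]: (((0 OR 0) AND (0 XOR 0)) IMPLIES ((0 AND NOT 1) IMPLIES (1 OR 0))) -> 1
  row 10 [01010]: (((0 OR 1) AND (1 XOR 0)) IMPLIES ((0 AND NOT 0) IMPLIES (0 OR 0))) -> 1
  row 11 [01011]: (((0 OR 1) AND (1 XOR 0)) IMPLIES ((0 AND NOT 1) IMPLIES (1 OR 0))) -> 1
  row 12 [01100]: (((0 OR 0) AND (0 XOR 0)) IMPLIES ((0 AND NOT 0) IMPLIES (0 OR 1))) -> 1
  row 13 [01101]: (((0 OR 0) AND (0 XOR 0)) IMPLIES ((0 AND NOT 1) IMPLIES (1 OR 1))) -> 1
  row 14 [01110]: (((0 OR 1) AND (1 XOR 0)) IMPLIES ((0 AND NOT 0) IMPLIES (0 OR 1))) -> 1
  row 15 [01111]: (((0 OR 1) AND (1 XOR 0)) IMPLIES ((0 AND NOT 1) IMPLIES (1 OR 1))) -> 1
  row 16 [10000]: (((1 OR 0) AND (0 XOR 1)) IMPLIES ((1 AND NOT 0) IMPLIES (0 OR 0))) -> 0
  row 17 [10001]: (((1 OR 0) AND (0 XOR 1)) IMPLIES ((1 AND NOT 1) IMPLIES (1 OR 0))) -> 1
  row 18 [10010]: (((1 OR 1) AND (1 XOR 1)) IMPLIES ((1 AND NOT 0) IMPLIES (0 OR 0))) -> 1
  row 19 [10011]: (((1 OR 1) AND (1 XOR 1)) IMPLIES ((1 AND NOT 1) IMPLIES (1 OR 0))) -> 1
  row 20 [10100]: (((1 OR 0) AND (0 XOR 1)) IMPLIES ((1 AND NOT 0) IMPLIES (0 OR 1))) -> 1
  row 21 [10101]: (((1 OR 0) AND (0 XOR 1)) IMPLIES ((1 AND NOT 1) IMPLIES (1 OR 1))) -> 1
  row 22 [10110]: (((1 OR 1) AND (1 XOR 1)) IMPLIES ((1 AND NOT 0) IMPLIES (0 OR 1))) -> 1
  row 23 [10111]: (((1 OR 1) AND (1 XOR 1)) IMPLIES ((1 AND NOT 1) IMPLIES (1 OR 1))) -> 1
  row 24 [11000]: (((1 OR 0) AND (0 XOR 1)) IMPLIES ((1 AND NOT 0) IMPLIES (0 OR 0))) -> 0
  row 25 [11001]: (((1 OR 0) AND (0 XOR 1)) IMPLIES ((1 AND NOT 1) IMPLIES (1 OR 0))) -> 1
  row 26 [11010]: (((1 OR 1) AND (1 XOR 1)) IMPLIES ((1 AND NOT 0) IMPLIES (0 OR 0))) -> 1
  row 27 [11011]: (((1 OR 1) AND (1 XOR 1)) IMPLIES ((1 AND NOT 1) IMPLIES (1 OR 0))) -> 1
  row 28 [11100]: (((1 OR 0) AND (0 XOR 1)) IMPLIES ((1 AND NOT 0) IMPLIES (0 OR 1))) -> 1
  row 29 [11101]: (((1 OR 0) AND (0 XOR 1)) IMPLIES ((1 AND NOT 1) IMPLIES (1 OR 1))) -> 1
  row 30 [11110]: (((1 OR 1) AND (1 XOR 1)) IMPLIES ((1 AND NOT 0) IMPLIES (0 OR 1))) -> 1
  row 31 [11111]: (((1 OR 1) AND (1 XOR 1)) IMPLIES ((1 AND NOT 1) IMPLIES (1 OR 1))) -> 1
Full result column, 4 rows per line (a,b,c fixed per line; d,e runs 00..11 left to right):
  rows 0-3 [a,b,c=000]: 1111  = hex F
  rows 4-7 [a,b,c=001]: 1111  = hex F
  rows 8-11 [a,b,c=010]: 1111  = hex F
  rows 12-15 [a,b,c=011]: 1111  = hex F
  rows 16-19 [a,b,c=100]: 0111  = hex 7
  rows 20-23 [a,b,c=101]: 1111  = hex F
  rows 24-27 [a,b,c=110]: 0111  = hex 7
  rows 28-31 [a,b,c=111]: 1111  = hex F
Output column (row 0 .. row 31) = 11111111111111110111111101111111
Output column grouped in 4s = 1111 1111 1111 1111 0111 1111 0111 1111 = 0xFFFF7F7F
Convert to decimal digit by digit (value = value*16 + digit):
  F -> 15
  15*16 + 15 (F) = 255
  255*16 + 15 (F) = 4095
  4095*16 + 15 (F) = 65535
  65535*16 + 7 = 1048567
  1048567*16 + 15 (F) = 16777087
  16777087*16 + 7 = 268433399
  268433399*16 + 15 (F) = 4294934399
Decimal = 4294934399

4294934399


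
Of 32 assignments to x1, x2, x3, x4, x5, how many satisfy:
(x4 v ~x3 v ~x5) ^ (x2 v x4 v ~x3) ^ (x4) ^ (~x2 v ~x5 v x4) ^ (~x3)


CNF with 5 clauses over 5 vars (32 assignments).
An assignment satisfies CNF iff every clause has >=1 true literal.
Check each row (bits = x1,x2,x3,x4,x5; clause T/F shown):
  row 0 [00000]: clauses=TTFTT -> 0
  row 1 [00001]: clauses=TTFTT -> 0
  row 2 [00010]: clauses=TTTTT -> 1
  row 3 [00011]: clauses=TTTTT -> 1
  row 4 [00100]: clauses=TFFTF -> 0
  row 5 [00101]: clauses=FFFTF -> 0
  row 6 [00110]: clauses=TTTTF -> 0
  row 7 [00111]: clauses=TTTTF -> 0
  row 8 [01000]: clauses=TTFTT -> 0
  row 9 [01001]: clauses=TTFFT -> 0
  row 10 [01010]: clauses=TTTTT -> 1
  row 11 [01011]: clauses=TTTTT -> 1
  row 12 [01100]: clauses=TTFTF -> 0
  row 13 [01101]: clauses=FTFFF -> 0
  row 14 [01110]: clauses=TTTTF -> 0
  row 15 [01111]: clauses=TTTTF -> 0
  row 16 [10000]: clauses=TTFTT -> 0
  row 17 [10001]: clauses=TTFTT -> 0
  row 18 [10010]: clauses=TTTTT -> 1
  row 19 [10011]: clauses=TTTTT -> 1
  row 20 [10100]: clauses=TFFTF -> 0
  row 21 [10101]: clauses=FFFTF -> 0
  row 22 [10110]: clauses=TTTTF -> 0
  row 23 [10111]: clauses=TTTTF -> 0
  row 24 [11000]: clauses=TTFTT -> 0
  row 25 [11001]: clauses=TTFFT -> 0
  row 26 [11010]: clauses=TTTTT -> 1
  row 27 [11011]: clauses=TTTTT -> 1
  row 28 [11100]: clauses=TTFTF -> 0
  row 29 [11101]: clauses=FTFFF -> 0
  row 30 [11110]: clauses=TTTTF -> 0
  row 31 [11111]: clauses=TTTTF -> 0
Full result column, 8 rows per line (x1,x2 fixed per line; x3,x4,x5 runs 000..111 left to right):
  rows 0-7 [x1,x2=00]: 00110000  (ones: 2)
  rows 8-15 [x1,x2=01]: 00110000  (ones: 2)
  rows 16-23 [x1,x2=10]: 00110000  (ones: 2)
  rows 24-31 [x1,x2=11]: 00110000  (ones: 2)
Satisfying assignments = 2+2+2+2 = 8

8


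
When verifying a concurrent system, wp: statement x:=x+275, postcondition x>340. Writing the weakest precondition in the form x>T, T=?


Formula: wp(x:=E, P) = P[E/x] (substitute E for x in postcondition)
Step 1: Postcondition: x>340
Step 2: Substitute x+275 for x: x+275>340
Step 3: Solve for x: x > 340-275 = 65

65


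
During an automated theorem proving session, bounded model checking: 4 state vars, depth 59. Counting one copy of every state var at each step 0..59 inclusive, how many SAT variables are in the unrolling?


BMC unrolls to depth k, creating one copy of each state var for steps 0..k.
Step count = 59 + 1 = 60 (steps 0 through 59)
Vars per step = 4
Total = 4 * 60 = 240

240


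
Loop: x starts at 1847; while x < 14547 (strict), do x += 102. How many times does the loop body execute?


Step 1: x goes from 1847 toward 14547 by 102; the body runs while x<14547, so iterations = ceil((bound-start)/step)
Step 2: Distance=12700
Step 3: ceil(12700/102)=125

125


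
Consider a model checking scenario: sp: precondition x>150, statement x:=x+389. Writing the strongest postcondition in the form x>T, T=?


Formula: sp(P, x:=E) = exists old_x. (x = E[old_x/x]) AND P[old_x/x] (old_x is the value of x before the assignment; eliminate old_x by solving x = E[old_x/x] for old_x)
Step 1: Precondition P: x>150, i.e. old_x > 150
Step 2: Assignment gives x = old_x + 389, so old_x = x - 389
Step 3: Substitute into P: x - 389 > 150
Step 4: Simplify: x > 150+389 = 539

539


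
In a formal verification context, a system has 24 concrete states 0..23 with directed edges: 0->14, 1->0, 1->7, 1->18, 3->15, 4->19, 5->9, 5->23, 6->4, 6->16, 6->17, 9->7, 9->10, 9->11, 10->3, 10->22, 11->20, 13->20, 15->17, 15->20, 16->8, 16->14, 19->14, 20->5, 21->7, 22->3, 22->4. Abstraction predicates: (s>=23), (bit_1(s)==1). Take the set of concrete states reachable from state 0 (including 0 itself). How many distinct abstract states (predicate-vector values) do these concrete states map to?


BFS from 0:
Concrete reachable: {0, 14}
Abstract via predicates (s>=23), (bit_1(s)==1):
  (0,0) <- {0}
  (0,1) <- {14}
Distinct abstract states = 2

2


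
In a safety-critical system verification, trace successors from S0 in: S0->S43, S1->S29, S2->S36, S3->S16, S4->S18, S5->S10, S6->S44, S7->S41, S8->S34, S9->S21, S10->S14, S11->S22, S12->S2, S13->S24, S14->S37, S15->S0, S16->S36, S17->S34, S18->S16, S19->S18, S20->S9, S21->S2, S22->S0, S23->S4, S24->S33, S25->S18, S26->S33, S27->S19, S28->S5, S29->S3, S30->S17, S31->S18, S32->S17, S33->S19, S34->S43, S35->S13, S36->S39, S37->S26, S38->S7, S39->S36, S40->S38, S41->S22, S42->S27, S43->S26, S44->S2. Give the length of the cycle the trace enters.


Trace from S0 until a state repeats:
  S0 -> S43 -> S26 -> S33 -> S19 -> S18 -> S16 -> S36 -> S39 -> S36
S36 first seen at step 7, revisited at step 9.
Cycle length = 9 - 7 = 2

2


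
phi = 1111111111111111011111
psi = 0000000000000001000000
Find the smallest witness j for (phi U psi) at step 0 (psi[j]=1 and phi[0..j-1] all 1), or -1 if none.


(phi U psi) at 0: need smallest j with psi[j]=1 and phi[i]=1 for all i in [0,j).
Scan from step 0:
  step 0: phi=1, psi=0 -> continue
  step 1: phi=1, psi=0 -> continue
  step 2: phi=1, psi=0 -> continue
  step 3: phi=1, psi=0 -> continue
  step 15: psi=1 and phi held for [0,15) -> witness found
Witness step = 15

15


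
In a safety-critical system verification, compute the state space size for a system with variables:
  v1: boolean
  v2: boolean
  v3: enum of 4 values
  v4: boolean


State space = product of domain sizes of all variables.
Domain sizes:
  v1 (boolean): 2
  v2 (boolean): 2
  v3 (enum of 4 values): 4
  v4 (boolean): 2
Product = 2 * 2 * 4 * 2 = 32

32


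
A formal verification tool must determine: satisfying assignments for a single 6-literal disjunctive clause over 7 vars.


Step 1: Total=2^7=128
Step 2: Unsat when all 6 false: 2^1=2
Step 3: Sat=128-2=126

126


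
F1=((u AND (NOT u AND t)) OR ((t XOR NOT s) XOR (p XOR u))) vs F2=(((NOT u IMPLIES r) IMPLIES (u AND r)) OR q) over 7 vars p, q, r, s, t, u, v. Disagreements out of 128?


F1 = ((u AND (NOT u AND t)) OR ((t XOR NOT s) XOR (p XOR u)))
F2 = (((NOT u IMPLIES r) IMPLIES (u AND r)) OR q)
Evaluate both on each of 128 rows (bits = p,q,r,s,t,u,v):
  row 0 [0000000]: F1=1 F2=1 -> 0
  row 1 [0000001]: F1=1 F2=1 -> 0
  row 2 [0000010]: F1=0 F2=0 -> 0
  row 3 [0000011]: F1=0 F2=0 -> 0
  row 4 [0000100]: F1=0 F2=1 (differ) -> 1
  (every remaining row is evaluated the same way; all 128 results are listed next)
Full result column, 8 rows per line (p,q,r,s fixed per line; t,u,v runs 000..111 left to right):
  rows 0-7 [p,q,r,s=0000]: 00001111  (ones: 4)
  rows 8-15 [p,q,r,s=0001]: 11110000  (ones: 4)
  rows 16-23 [p,q,r,s=0010]: 11110000  (ones: 4)
  rows 24-31 [p,q,r,s=0011]: 00001111  (ones: 4)
  rows 32-39 [p,q,r,s=0100]: 00111100  (ones: 4)
  rows 40-47 [p,q,r,s=0101]: 11000011  (ones: 4)
  rows 48-55 [p,q,r,s=0110]: 00111100  (ones: 4)
  rows 56-63 [p,q,r,s=0111]: 11000011  (ones: 4)
  rows 64-71 [p,q,r,s=1000]: 11110000  (ones: 4)
  rows 72-79 [p,q,r,s=1001]: 00001111  (ones: 4)
  rows 80-87 [p,q,r,s=1010]: 00001111  (ones: 4)
  rows 88-95 [p,q,r,s=1011]: 11110000  (ones: 4)
  rows 96-103 [p,q,r,s=1100]: 11000011  (ones: 4)
  rows 104-111 [p,q,r,s=1101]: 00111100  (ones: 4)
  rows 112-119 [p,q,r,s=1110]: 11000011  (ones: 4)
  rows 120-127 [p,q,r,s=1111]: 00111100  (ones: 4)
Disagreements = 4+4+4+4+4+4+4+4+4+4+4+4+4+4+4+4 = 64

64


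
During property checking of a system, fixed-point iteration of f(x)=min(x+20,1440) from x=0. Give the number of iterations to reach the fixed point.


Step 1: x=0, cap=1440, increment=20
Step 2: x grows by 20 each step until capped at 1440; fixed point is x=1440
Step 3: iterations = ceil(1440/20) = 72

72


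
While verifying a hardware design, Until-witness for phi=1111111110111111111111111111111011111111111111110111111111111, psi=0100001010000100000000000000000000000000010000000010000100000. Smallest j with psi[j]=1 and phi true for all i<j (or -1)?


(phi U psi) at 0: need smallest j with psi[j]=1 and phi[i]=1 for all i in [0,j).
Scan from step 0:
  step 0: phi=1, psi=0 -> continue
  step 1: psi=1 and phi held for [0,1) -> witness found
Witness step = 1

1


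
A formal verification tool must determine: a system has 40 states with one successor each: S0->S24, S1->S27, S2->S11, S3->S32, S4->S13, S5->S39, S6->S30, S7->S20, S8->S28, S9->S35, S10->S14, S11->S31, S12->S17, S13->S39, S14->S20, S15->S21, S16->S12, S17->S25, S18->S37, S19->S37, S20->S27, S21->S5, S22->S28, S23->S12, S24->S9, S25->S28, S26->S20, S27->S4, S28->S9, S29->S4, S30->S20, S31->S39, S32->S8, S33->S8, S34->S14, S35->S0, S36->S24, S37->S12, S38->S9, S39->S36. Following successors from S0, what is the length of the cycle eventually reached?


Trace from S0 until a state repeats:
  S0 -> S24 -> S9 -> S35 -> S0
S0 first seen at step 0, revisited at step 4.
Cycle length = 4 - 0 = 4

4


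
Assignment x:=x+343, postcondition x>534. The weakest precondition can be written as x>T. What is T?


Formula: wp(x:=E, P) = P[E/x] (substitute E for x in postcondition)
Step 1: Postcondition: x>534
Step 2: Substitute x+343 for x: x+343>534
Step 3: Solve for x: x > 534-343 = 191

191


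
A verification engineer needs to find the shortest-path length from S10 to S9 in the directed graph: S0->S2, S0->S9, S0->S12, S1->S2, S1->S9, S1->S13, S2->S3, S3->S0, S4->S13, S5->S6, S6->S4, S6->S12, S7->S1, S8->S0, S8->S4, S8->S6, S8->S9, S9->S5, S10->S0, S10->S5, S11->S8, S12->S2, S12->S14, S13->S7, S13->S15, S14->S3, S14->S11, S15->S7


BFS layer-by-layer from S10:
  dist 0: {S10}
  dist 1: {S0, S5}
  dist 2: {S2, S6, S9, S12}
  -> S9 reached at distance 2
Shortest path length = 2

2


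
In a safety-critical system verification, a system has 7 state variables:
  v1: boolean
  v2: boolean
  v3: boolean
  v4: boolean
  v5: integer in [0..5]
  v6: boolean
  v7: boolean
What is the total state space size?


State space = product of domain sizes of all variables.
Domain sizes:
  v1 (boolean): 2
  v2 (boolean): 2
  v3 (boolean): 2
  v4 (boolean): 2
  v5 (integer in [0..5]): 6
  v6 (boolean): 2
  v7 (boolean): 2
Product = 2 * 2 * 2 * 2 * 6 * 2 * 2 = 384

384


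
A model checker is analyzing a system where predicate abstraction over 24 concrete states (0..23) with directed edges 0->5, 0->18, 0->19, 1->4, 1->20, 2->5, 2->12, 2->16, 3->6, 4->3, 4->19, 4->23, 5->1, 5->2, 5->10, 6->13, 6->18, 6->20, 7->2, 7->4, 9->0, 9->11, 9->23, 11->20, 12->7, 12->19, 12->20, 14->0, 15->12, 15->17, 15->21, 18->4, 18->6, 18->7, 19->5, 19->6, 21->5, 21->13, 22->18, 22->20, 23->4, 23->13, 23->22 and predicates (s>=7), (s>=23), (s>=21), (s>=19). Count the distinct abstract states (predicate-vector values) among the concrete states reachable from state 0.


BFS from 0:
Concrete reachable: {0, 1, 2, 3, 4, 5, 6, 7, 10, 12, 13, 16, 18, 19, 20, 22, 23}
Abstract via predicates (s>=7), (s>=23), (s>=21), (s>=19):
  (0,0,0,0) <- {0, 1, 2, 3, 4, 5, 6}
  (1,0,0,0) <- {7, 10, 12, 13, 16, 18}
  (1,0,0,1) <- {19, 20}
  (1,0,1,1) <- {22}
  (1,1,1,1) <- {23}
Distinct abstract states = 5

5
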